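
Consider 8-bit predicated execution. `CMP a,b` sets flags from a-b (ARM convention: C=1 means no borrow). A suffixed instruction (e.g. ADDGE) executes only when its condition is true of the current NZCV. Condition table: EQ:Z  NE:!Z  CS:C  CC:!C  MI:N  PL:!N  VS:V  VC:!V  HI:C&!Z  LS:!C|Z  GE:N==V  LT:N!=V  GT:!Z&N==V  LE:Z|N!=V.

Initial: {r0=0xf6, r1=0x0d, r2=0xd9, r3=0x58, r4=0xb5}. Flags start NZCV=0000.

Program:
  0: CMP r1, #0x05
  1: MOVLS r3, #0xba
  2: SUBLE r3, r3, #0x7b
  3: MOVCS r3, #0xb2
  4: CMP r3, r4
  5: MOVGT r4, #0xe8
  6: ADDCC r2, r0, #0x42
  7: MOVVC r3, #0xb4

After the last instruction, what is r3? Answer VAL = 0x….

VAL = 0xb4

0: ✓ CMP  NZCV=0010
1: · MOVLS
2: · SUBLE
3: ✓ MOVCS  r3←0xb2
4: ✓ CMP  NZCV=1000
5: · MOVGT
6: ✓ ADDCC  r2←0x38
7: ✓ MOVVC  r3←0xb4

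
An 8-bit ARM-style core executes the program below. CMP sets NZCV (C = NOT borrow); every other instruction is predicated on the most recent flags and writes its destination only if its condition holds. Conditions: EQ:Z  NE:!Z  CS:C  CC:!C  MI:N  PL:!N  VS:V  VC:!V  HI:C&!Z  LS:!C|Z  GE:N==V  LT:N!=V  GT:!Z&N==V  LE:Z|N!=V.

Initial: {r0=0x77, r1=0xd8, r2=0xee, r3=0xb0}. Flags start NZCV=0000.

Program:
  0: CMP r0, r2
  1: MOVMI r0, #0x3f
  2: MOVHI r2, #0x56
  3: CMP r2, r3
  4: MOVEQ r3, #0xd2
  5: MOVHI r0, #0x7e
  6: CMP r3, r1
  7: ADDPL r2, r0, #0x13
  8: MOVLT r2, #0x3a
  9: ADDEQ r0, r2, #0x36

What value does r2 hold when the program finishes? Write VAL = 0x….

[0] flags=1001 → (cmp)
[1] flags=1001 MI?T → r0=0x3f
[2] flags=1001 HI?F → skip
[3] flags=0010 → (cmp)
[4] flags=0010 EQ?F → skip
[5] flags=0010 HI?T → r0=0x7e
[6] flags=1000 → (cmp)
[7] flags=1000 PL?F → skip
[8] flags=1000 LT?T → r2=0x3a
[9] flags=1000 EQ?F → skip

VAL = 0x3a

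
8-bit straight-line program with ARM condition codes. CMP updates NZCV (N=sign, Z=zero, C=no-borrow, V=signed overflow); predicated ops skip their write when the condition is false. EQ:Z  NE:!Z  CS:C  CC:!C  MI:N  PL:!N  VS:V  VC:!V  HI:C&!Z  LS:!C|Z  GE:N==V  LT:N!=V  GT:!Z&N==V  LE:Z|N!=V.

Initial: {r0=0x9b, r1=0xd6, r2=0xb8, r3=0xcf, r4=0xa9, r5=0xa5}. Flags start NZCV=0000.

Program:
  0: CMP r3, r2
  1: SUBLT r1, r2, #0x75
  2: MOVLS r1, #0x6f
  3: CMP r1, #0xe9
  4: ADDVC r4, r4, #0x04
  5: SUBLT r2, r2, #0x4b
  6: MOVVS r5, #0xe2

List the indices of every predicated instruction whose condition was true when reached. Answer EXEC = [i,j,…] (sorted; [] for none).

0: ✓ CMP  NZCV=0010
1: · SUBLT
2: · MOVLS
3: ✓ CMP  NZCV=1000
4: ✓ ADDVC  r4←0xad
5: ✓ SUBLT  r2←0x6d
6: · MOVVS

EXEC = [4,5]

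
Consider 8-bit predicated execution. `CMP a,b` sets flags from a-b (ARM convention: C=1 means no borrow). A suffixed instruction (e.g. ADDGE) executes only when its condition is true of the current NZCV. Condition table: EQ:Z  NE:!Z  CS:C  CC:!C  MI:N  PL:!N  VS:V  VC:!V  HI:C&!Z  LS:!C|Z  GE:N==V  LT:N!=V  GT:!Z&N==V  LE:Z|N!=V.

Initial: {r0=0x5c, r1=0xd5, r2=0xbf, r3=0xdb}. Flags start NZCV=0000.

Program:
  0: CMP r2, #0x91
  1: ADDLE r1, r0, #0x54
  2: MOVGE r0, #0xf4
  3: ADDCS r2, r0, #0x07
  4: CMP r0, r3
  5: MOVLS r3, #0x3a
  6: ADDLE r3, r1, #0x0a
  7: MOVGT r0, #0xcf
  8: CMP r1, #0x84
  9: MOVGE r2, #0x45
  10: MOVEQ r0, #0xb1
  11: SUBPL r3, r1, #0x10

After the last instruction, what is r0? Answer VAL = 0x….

VAL = 0xcf

0: ✓ CMP  NZCV=0010
1: · ADDLE
2: ✓ MOVGE  r0←0xf4
3: ✓ ADDCS  r2←0xfb
4: ✓ CMP  NZCV=0010
5: · MOVLS
6: · ADDLE
7: ✓ MOVGT  r0←0xcf
8: ✓ CMP  NZCV=0010
9: ✓ MOVGE  r2←0x45
10: · MOVEQ
11: ✓ SUBPL  r3←0xc5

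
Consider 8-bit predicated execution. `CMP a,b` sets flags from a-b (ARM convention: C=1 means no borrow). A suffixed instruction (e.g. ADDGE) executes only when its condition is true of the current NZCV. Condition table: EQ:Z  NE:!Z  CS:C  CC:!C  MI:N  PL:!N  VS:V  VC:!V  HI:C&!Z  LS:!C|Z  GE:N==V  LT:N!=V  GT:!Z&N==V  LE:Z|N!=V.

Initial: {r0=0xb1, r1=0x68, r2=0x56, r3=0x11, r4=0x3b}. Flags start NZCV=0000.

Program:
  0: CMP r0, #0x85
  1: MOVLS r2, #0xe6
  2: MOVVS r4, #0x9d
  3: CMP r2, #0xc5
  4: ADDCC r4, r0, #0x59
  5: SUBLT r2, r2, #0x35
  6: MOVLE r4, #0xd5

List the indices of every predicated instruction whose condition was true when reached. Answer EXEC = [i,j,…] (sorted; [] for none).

0: ✓ CMP  NZCV=0010
1: · MOVLS
2: · MOVVS
3: ✓ CMP  NZCV=1001
4: ✓ ADDCC  r4←0x0a
5: · SUBLT
6: · MOVLE

EXEC = [4]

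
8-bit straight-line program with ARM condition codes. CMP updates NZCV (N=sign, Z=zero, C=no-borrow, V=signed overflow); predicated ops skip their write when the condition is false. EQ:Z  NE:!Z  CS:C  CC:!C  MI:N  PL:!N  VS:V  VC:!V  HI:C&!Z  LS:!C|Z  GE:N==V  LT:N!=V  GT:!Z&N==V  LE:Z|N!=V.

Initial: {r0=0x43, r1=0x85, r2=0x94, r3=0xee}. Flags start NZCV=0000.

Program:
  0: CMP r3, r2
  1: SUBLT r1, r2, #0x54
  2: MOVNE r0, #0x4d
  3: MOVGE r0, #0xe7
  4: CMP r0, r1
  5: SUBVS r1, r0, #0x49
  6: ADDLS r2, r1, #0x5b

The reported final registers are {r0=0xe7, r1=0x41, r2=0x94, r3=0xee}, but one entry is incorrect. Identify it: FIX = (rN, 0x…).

[0] flags=0010 → (cmp)
[1] flags=0010 LT?F → skip
[2] flags=0010 NE?T → r0=0x4d
[3] flags=0010 GE?T → r0=0xe7
[4] flags=0010 → (cmp)
[5] flags=0010 VS?F → skip
[6] flags=0010 LS?F → skip

FIX = (r1, 0x85)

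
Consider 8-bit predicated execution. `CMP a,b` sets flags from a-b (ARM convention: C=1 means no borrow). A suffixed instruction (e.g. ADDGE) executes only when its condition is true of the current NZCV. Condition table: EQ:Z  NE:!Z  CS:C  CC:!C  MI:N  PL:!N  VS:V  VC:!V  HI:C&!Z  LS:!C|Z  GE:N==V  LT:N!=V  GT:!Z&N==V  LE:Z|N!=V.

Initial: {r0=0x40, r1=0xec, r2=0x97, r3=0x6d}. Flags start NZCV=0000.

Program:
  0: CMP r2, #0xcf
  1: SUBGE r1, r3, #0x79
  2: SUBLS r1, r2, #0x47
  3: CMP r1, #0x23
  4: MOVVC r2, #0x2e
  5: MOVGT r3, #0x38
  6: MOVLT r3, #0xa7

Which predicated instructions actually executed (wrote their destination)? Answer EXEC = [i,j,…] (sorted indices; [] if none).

[0] flags=1000 → (cmp)
[1] flags=1000 GE?F → skip
[2] flags=1000 LS?T → r1=0x50
[3] flags=0010 → (cmp)
[4] flags=0010 VC?T → r2=0x2e
[5] flags=0010 GT?T → r3=0x38
[6] flags=0010 LT?F → skip

EXEC = [2,4,5]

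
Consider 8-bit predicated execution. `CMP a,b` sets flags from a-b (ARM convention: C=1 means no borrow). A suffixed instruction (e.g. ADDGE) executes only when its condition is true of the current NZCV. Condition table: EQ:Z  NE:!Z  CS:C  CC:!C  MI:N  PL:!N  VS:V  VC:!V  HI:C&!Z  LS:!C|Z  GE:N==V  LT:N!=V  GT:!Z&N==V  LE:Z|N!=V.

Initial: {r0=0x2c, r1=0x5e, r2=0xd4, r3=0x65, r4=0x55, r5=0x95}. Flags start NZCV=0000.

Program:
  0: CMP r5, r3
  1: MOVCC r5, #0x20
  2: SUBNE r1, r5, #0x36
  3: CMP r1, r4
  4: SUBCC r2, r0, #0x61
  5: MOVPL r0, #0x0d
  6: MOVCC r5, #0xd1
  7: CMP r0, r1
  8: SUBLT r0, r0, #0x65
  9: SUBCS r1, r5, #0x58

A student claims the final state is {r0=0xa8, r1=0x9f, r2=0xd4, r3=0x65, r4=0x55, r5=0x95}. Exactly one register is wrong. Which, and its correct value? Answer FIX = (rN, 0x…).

0: ✓ CMP  NZCV=0011
1: · MOVCC
2: ✓ SUBNE  r1←0x5f
3: ✓ CMP  NZCV=0010
4: · SUBCC
5: ✓ MOVPL  r0←0x0d
6: · MOVCC
7: ✓ CMP  NZCV=1000
8: ✓ SUBLT  r0←0xa8
9: · SUBCS

FIX = (r1, 0x5f)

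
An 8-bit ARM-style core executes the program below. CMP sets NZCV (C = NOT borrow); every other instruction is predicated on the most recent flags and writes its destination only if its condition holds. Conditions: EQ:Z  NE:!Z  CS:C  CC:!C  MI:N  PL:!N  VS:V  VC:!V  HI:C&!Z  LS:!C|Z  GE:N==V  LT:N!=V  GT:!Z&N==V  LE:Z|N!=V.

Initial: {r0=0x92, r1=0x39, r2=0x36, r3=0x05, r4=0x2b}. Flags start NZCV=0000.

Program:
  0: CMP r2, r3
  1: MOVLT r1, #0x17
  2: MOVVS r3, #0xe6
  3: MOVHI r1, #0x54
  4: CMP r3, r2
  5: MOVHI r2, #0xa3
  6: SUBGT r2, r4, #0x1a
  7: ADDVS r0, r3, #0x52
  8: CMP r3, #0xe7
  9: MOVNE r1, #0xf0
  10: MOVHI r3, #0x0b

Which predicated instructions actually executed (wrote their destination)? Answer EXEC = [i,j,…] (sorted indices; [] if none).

0: ✓ CMP  NZCV=0010
1: · MOVLT
2: · MOVVS
3: ✓ MOVHI  r1←0x54
4: ✓ CMP  NZCV=1000
5: · MOVHI
6: · SUBGT
7: · ADDVS
8: ✓ CMP  NZCV=0000
9: ✓ MOVNE  r1←0xf0
10: · MOVHI

EXEC = [3,9]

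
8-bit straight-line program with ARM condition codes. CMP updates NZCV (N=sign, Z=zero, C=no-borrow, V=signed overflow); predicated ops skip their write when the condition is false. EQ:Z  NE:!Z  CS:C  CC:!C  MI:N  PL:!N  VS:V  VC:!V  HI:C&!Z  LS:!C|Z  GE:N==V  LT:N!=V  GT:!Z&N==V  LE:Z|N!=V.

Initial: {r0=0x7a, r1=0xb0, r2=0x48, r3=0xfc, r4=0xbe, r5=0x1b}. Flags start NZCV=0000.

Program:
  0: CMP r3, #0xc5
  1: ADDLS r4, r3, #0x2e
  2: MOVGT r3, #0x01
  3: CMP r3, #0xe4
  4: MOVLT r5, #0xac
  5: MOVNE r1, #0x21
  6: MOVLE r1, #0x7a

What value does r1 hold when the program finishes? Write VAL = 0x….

0: ✓ CMP  NZCV=0010
1: · ADDLS
2: ✓ MOVGT  r3←0x01
3: ✓ CMP  NZCV=0000
4: · MOVLT
5: ✓ MOVNE  r1←0x21
6: · MOVLE

VAL = 0x21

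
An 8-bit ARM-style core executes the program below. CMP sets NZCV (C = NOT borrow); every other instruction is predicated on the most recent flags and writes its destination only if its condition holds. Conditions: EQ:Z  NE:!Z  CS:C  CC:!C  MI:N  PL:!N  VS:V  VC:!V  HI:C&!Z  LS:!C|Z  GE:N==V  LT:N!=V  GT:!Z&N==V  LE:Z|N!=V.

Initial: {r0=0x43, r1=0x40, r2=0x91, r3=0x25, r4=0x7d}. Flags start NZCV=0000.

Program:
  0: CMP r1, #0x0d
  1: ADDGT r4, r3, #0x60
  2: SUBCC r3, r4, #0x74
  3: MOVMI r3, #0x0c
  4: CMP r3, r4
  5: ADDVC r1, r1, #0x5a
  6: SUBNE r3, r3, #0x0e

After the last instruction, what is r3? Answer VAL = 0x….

VAL = 0x17

0: ✓ CMP  NZCV=0010
1: ✓ ADDGT  r4←0x85
2: · SUBCC
3: · MOVMI
4: ✓ CMP  NZCV=1001
5: · ADDVC
6: ✓ SUBNE  r3←0x17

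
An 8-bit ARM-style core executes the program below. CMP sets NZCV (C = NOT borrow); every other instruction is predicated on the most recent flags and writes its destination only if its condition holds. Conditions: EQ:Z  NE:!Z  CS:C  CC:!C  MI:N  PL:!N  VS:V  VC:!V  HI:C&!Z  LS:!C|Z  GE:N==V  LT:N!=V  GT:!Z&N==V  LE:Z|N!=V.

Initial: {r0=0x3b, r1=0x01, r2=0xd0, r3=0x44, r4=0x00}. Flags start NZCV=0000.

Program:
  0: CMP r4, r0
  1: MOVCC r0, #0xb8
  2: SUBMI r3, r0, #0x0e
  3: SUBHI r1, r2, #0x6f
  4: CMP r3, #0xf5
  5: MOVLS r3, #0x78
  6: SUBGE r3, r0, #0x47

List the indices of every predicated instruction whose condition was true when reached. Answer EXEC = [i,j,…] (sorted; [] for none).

EXEC = [1,2,5]

0: ✓ CMP  NZCV=1000
1: ✓ MOVCC  r0←0xb8
2: ✓ SUBMI  r3←0xaa
3: · SUBHI
4: ✓ CMP  NZCV=1000
5: ✓ MOVLS  r3←0x78
6: · SUBGE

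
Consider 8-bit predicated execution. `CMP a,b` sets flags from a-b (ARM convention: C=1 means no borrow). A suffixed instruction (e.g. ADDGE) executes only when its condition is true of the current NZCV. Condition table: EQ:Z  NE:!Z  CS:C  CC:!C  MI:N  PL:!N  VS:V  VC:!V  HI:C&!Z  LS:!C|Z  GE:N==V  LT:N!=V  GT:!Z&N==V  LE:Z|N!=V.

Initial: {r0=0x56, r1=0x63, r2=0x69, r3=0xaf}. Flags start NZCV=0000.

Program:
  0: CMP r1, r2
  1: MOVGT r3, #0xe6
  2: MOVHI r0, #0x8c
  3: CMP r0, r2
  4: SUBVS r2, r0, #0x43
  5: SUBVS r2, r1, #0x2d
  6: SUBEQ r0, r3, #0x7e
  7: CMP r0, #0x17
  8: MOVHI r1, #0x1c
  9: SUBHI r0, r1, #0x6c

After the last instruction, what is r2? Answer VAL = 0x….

VAL = 0x69

0: ✓ CMP  NZCV=1000
1: · MOVGT
2: · MOVHI
3: ✓ CMP  NZCV=1000
4: · SUBVS
5: · SUBVS
6: · SUBEQ
7: ✓ CMP  NZCV=0010
8: ✓ MOVHI  r1←0x1c
9: ✓ SUBHI  r0←0xb0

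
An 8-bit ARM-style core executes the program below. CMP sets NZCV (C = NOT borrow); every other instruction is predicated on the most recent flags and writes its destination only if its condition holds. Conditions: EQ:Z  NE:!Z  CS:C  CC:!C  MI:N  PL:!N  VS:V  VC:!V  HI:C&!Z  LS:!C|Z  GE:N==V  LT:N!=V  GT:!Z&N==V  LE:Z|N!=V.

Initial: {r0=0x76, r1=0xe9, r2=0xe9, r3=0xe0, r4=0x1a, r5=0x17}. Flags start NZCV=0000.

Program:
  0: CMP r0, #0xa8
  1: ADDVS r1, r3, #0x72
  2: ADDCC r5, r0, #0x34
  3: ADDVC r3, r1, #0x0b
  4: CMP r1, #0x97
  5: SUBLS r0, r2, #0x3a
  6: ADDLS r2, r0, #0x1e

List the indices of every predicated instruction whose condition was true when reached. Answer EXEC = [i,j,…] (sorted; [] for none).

0: ✓ CMP  NZCV=1001
1: ✓ ADDVS  r1←0x52
2: ✓ ADDCC  r5←0xaa
3: · ADDVC
4: ✓ CMP  NZCV=1001
5: ✓ SUBLS  r0←0xaf
6: ✓ ADDLS  r2←0xcd

EXEC = [1,2,5,6]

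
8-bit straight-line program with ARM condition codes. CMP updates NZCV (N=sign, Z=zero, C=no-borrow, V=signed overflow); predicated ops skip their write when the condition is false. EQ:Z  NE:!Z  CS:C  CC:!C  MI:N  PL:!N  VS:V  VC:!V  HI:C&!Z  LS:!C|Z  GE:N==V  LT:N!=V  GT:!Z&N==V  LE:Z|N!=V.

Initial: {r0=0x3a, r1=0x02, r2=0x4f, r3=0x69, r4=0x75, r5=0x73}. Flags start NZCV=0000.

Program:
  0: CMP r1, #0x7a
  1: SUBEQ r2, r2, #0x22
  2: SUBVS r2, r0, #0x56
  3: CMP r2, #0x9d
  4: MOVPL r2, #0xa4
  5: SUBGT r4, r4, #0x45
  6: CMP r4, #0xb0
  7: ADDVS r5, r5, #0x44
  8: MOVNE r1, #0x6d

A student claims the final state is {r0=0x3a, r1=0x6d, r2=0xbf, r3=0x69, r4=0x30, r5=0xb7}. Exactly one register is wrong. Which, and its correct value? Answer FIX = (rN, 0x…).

0: ✓ CMP  NZCV=1000
1: · SUBEQ
2: · SUBVS
3: ✓ CMP  NZCV=1001
4: · MOVPL
5: ✓ SUBGT  r4←0x30
6: ✓ CMP  NZCV=1001
7: ✓ ADDVS  r5←0xb7
8: ✓ MOVNE  r1←0x6d

FIX = (r2, 0x4f)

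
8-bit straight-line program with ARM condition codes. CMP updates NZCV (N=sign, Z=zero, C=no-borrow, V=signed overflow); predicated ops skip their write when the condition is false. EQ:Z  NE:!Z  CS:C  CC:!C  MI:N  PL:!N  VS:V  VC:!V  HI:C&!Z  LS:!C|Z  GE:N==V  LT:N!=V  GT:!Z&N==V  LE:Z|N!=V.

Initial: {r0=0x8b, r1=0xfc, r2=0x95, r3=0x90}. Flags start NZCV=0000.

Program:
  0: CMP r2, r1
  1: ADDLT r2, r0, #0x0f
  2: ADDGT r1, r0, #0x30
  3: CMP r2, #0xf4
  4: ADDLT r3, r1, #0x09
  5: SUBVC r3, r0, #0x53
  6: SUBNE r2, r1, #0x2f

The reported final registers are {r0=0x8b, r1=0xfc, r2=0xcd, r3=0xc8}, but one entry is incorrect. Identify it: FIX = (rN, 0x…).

0: ✓ CMP  NZCV=1000
1: ✓ ADDLT  r2←0x9a
2: · ADDGT
3: ✓ CMP  NZCV=1000
4: ✓ ADDLT  r3←0x05
5: ✓ SUBVC  r3←0x38
6: ✓ SUBNE  r2←0xcd

FIX = (r3, 0x38)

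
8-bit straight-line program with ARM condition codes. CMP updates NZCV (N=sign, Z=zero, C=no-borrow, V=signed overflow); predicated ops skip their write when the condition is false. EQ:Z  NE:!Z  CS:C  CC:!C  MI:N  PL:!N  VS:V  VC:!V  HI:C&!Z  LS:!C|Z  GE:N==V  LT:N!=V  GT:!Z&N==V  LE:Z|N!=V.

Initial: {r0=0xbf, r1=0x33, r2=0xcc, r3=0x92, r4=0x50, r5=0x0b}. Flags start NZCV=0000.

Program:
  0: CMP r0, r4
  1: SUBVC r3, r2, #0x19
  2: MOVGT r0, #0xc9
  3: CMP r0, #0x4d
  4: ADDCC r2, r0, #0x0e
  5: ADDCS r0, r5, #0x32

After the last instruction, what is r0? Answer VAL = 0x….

[0] flags=0011 → (cmp)
[1] flags=0011 VC?F → skip
[2] flags=0011 GT?F → skip
[3] flags=0011 → (cmp)
[4] flags=0011 CC?F → skip
[5] flags=0011 CS?T → r0=0x3d

VAL = 0x3d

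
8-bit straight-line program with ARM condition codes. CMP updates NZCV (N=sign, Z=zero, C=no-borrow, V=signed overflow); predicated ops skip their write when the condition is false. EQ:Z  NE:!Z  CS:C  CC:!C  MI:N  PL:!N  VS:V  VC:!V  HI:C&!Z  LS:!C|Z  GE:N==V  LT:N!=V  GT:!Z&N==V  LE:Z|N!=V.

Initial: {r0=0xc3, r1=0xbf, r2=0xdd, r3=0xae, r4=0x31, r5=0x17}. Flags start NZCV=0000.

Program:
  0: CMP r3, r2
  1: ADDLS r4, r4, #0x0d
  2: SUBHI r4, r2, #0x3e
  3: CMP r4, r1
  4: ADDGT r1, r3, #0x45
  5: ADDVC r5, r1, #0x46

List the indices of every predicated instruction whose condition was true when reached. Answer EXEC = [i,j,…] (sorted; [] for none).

[0] flags=1000 → (cmp)
[1] flags=1000 LS?T → r4=0x3e
[2] flags=1000 HI?F → skip
[3] flags=0000 → (cmp)
[4] flags=0000 GT?T → r1=0xf3
[5] flags=0000 VC?T → r5=0x39

EXEC = [1,4,5]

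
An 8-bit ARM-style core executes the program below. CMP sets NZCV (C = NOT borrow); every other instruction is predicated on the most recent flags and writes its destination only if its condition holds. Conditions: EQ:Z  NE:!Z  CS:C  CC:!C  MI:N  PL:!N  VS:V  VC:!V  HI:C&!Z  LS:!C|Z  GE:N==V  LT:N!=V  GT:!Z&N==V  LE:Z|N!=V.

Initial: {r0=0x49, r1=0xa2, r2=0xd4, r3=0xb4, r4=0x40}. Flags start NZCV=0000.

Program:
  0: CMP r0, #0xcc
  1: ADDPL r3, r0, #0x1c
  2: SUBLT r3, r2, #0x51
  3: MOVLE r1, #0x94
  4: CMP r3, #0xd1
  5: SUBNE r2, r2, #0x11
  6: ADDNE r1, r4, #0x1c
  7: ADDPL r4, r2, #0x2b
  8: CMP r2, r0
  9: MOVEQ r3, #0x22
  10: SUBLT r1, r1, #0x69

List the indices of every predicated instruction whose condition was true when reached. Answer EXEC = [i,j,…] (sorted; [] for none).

EXEC = [1,5,6,10]

0: ✓ CMP  NZCV=0000
1: ✓ ADDPL  r3←0x65
2: · SUBLT
3: · MOVLE
4: ✓ CMP  NZCV=1001
5: ✓ SUBNE  r2←0xc3
6: ✓ ADDNE  r1←0x5c
7: · ADDPL
8: ✓ CMP  NZCV=0011
9: · MOVEQ
10: ✓ SUBLT  r1←0xf3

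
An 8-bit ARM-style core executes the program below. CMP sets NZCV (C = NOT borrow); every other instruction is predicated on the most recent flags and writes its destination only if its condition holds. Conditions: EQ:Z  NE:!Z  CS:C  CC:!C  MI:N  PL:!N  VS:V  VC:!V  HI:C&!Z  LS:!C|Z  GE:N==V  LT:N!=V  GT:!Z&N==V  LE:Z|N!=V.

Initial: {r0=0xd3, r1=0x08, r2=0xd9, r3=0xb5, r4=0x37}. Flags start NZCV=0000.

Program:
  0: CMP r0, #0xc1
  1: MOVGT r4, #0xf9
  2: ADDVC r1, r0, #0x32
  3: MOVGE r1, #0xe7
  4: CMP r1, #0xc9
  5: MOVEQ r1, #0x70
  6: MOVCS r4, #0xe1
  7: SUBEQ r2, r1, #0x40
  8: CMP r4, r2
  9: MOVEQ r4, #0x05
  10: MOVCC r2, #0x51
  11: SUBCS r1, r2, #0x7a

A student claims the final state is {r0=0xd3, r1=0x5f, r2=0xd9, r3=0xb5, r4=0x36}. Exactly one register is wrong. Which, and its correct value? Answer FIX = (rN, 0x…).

[0] flags=0010 → (cmp)
[1] flags=0010 GT?T → r4=0xf9
[2] flags=0010 VC?T → r1=0x05
[3] flags=0010 GE?T → r1=0xe7
[4] flags=0010 → (cmp)
[5] flags=0010 EQ?F → skip
[6] flags=0010 CS?T → r4=0xe1
[7] flags=0010 EQ?F → skip
[8] flags=0010 → (cmp)
[9] flags=0010 EQ?F → skip
[10] flags=0010 CC?F → skip
[11] flags=0010 CS?T → r1=0x5f

FIX = (r4, 0xe1)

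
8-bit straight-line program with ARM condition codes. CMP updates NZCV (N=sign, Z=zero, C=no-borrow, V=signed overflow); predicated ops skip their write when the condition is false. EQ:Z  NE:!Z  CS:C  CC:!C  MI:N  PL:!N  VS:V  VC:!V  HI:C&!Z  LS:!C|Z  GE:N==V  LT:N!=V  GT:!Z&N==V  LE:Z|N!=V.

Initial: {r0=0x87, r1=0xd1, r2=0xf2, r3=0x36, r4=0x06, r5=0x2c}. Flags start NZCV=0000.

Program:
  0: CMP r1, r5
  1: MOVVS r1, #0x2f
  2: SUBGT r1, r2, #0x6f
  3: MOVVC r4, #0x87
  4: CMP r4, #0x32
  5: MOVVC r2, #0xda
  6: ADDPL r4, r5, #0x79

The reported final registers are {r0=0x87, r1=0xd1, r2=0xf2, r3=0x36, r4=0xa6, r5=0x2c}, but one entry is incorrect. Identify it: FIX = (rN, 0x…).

[0] flags=1010 → (cmp)
[1] flags=1010 VS?F → skip
[2] flags=1010 GT?F → skip
[3] flags=1010 VC?T → r4=0x87
[4] flags=0011 → (cmp)
[5] flags=0011 VC?F → skip
[6] flags=0011 PL?T → r4=0xa5

FIX = (r4, 0xa5)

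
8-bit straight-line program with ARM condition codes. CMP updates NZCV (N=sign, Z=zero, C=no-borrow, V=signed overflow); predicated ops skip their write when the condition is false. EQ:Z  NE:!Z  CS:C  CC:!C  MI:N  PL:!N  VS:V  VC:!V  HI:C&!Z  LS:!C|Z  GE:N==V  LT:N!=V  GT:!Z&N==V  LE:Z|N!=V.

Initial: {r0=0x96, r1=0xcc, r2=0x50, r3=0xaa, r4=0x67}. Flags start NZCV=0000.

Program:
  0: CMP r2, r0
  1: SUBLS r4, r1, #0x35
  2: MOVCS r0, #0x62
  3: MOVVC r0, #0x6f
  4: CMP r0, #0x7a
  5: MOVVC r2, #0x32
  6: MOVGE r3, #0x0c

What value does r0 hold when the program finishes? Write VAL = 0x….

[0] flags=1001 → (cmp)
[1] flags=1001 LS?T → r4=0x97
[2] flags=1001 CS?F → skip
[3] flags=1001 VC?F → skip
[4] flags=0011 → (cmp)
[5] flags=0011 VC?F → skip
[6] flags=0011 GE?F → skip

VAL = 0x96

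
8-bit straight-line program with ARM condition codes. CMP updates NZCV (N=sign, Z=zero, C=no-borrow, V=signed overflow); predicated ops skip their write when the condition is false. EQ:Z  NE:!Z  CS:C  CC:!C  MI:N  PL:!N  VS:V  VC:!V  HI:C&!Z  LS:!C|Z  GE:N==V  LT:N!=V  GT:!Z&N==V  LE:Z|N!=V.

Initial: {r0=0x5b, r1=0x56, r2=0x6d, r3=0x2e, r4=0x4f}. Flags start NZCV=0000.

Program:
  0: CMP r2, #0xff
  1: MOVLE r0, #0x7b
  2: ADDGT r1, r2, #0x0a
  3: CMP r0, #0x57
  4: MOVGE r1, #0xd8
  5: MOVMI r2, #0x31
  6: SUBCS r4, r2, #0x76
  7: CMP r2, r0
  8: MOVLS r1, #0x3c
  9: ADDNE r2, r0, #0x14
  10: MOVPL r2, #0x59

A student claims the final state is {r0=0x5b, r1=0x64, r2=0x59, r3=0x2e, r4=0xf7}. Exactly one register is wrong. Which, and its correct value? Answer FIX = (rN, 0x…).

FIX = (r1, 0xd8)

0: ✓ CMP  NZCV=0000
1: · MOVLE
2: ✓ ADDGT  r1←0x77
3: ✓ CMP  NZCV=0010
4: ✓ MOVGE  r1←0xd8
5: · MOVMI
6: ✓ SUBCS  r4←0xf7
7: ✓ CMP  NZCV=0010
8: · MOVLS
9: ✓ ADDNE  r2←0x6f
10: ✓ MOVPL  r2←0x59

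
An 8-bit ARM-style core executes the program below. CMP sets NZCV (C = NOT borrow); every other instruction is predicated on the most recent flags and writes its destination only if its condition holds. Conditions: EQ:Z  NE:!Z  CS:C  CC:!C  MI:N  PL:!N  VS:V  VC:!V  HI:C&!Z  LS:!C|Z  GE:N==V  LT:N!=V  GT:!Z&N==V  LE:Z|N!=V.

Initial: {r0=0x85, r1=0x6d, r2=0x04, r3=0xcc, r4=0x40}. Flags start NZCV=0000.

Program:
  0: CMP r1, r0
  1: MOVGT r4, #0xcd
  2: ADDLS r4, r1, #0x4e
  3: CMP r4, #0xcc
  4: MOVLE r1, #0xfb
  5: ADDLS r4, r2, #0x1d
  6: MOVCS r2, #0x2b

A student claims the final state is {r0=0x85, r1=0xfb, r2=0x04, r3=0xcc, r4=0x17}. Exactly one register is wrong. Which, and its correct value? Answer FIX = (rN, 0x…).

0: ✓ CMP  NZCV=1001
1: ✓ MOVGT  r4←0xcd
2: ✓ ADDLS  r4←0xbb
3: ✓ CMP  NZCV=1000
4: ✓ MOVLE  r1←0xfb
5: ✓ ADDLS  r4←0x21
6: · MOVCS

FIX = (r4, 0x21)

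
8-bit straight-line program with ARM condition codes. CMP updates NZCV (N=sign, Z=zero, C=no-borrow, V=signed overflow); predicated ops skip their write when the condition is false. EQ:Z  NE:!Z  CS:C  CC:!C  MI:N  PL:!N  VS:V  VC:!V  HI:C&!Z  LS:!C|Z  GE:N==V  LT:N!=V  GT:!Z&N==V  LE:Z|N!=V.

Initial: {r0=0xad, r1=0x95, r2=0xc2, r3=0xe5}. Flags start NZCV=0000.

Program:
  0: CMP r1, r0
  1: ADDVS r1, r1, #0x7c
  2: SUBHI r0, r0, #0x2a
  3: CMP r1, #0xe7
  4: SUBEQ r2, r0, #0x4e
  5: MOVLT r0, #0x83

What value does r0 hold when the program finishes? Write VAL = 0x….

VAL = 0x83

[0] flags=1000 → (cmp)
[1] flags=1000 VS?F → skip
[2] flags=1000 HI?F → skip
[3] flags=1000 → (cmp)
[4] flags=1000 EQ?F → skip
[5] flags=1000 LT?T → r0=0x83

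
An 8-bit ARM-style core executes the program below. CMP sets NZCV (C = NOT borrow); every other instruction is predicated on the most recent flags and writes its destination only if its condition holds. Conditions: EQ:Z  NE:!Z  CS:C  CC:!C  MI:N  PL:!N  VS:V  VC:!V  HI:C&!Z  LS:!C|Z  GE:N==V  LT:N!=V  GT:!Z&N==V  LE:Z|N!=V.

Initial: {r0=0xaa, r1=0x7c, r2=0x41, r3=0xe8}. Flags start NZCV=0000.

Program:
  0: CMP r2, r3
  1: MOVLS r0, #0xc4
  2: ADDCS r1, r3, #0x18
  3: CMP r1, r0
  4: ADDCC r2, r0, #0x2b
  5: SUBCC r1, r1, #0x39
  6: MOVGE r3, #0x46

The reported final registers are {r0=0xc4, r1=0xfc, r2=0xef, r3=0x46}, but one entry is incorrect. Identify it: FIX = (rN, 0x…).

0: ✓ CMP  NZCV=0000
1: ✓ MOVLS  r0←0xc4
2: · ADDCS
3: ✓ CMP  NZCV=1001
4: ✓ ADDCC  r2←0xef
5: ✓ SUBCC  r1←0x43
6: ✓ MOVGE  r3←0x46

FIX = (r1, 0x43)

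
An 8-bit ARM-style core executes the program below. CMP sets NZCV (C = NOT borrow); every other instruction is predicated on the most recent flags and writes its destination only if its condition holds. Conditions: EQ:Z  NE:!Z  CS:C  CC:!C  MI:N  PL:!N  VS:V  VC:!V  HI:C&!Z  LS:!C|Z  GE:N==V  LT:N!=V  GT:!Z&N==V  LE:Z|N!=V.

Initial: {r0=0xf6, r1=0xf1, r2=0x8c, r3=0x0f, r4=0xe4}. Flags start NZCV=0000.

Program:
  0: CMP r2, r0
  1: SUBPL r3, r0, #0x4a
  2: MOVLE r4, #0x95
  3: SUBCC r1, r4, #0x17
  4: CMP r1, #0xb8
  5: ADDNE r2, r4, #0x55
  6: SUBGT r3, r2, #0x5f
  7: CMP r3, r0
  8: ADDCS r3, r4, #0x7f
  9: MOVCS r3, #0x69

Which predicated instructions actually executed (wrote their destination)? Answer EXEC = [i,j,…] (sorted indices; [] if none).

0: ✓ CMP  NZCV=1000
1: · SUBPL
2: ✓ MOVLE  r4←0x95
3: ✓ SUBCC  r1←0x7e
4: ✓ CMP  NZCV=1001
5: ✓ ADDNE  r2←0xea
6: ✓ SUBGT  r3←0x8b
7: ✓ CMP  NZCV=1000
8: · ADDCS
9: · MOVCS

EXEC = [2,3,5,6]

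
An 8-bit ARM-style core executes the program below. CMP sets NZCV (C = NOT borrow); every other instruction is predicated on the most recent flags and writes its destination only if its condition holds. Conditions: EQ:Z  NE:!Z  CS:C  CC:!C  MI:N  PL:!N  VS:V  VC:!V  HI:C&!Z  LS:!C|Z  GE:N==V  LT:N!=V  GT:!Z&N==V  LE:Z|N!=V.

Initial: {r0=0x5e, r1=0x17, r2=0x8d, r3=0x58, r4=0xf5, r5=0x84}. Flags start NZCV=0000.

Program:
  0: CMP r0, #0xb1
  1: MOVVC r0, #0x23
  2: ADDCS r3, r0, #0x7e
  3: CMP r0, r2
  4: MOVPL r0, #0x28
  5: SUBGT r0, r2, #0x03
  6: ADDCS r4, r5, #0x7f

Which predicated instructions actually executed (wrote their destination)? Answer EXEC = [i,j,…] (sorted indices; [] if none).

[0] flags=1001 → (cmp)
[1] flags=1001 VC?F → skip
[2] flags=1001 CS?F → skip
[3] flags=1001 → (cmp)
[4] flags=1001 PL?F → skip
[5] flags=1001 GT?T → r0=0x8a
[6] flags=1001 CS?F → skip

EXEC = [5]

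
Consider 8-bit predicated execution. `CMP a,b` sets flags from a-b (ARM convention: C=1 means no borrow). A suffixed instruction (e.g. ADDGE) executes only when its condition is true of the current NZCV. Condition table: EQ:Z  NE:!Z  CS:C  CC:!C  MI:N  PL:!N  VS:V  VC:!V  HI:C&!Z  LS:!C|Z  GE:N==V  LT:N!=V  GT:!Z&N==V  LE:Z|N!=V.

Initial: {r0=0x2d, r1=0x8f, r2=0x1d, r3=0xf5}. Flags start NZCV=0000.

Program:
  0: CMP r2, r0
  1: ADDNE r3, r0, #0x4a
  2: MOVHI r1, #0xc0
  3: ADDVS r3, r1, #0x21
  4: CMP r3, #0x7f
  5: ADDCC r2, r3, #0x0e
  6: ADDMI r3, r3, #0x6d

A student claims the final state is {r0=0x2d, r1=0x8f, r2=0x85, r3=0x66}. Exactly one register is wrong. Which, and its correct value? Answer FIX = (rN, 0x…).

FIX = (r3, 0xe4)

[0] flags=1000 → (cmp)
[1] flags=1000 NE?T → r3=0x77
[2] flags=1000 HI?F → skip
[3] flags=1000 VS?F → skip
[4] flags=1000 → (cmp)
[5] flags=1000 CC?T → r2=0x85
[6] flags=1000 MI?T → r3=0xe4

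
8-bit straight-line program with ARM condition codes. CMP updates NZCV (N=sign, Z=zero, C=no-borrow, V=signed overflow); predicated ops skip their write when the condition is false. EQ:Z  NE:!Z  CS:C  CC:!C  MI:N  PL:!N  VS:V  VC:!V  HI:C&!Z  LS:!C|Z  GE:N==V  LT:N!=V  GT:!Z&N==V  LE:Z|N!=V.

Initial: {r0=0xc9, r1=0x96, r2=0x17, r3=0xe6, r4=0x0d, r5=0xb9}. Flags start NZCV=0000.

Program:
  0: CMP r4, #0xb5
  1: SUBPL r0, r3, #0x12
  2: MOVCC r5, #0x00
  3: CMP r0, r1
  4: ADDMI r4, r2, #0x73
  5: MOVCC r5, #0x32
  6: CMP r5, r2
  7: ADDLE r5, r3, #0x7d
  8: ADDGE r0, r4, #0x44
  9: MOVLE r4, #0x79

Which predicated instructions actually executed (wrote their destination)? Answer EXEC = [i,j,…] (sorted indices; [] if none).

[0] flags=0000 → (cmp)
[1] flags=0000 PL?T → r0=0xd4
[2] flags=0000 CC?T → r5=0x00
[3] flags=0010 → (cmp)
[4] flags=0010 MI?F → skip
[5] flags=0010 CC?F → skip
[6] flags=1000 → (cmp)
[7] flags=1000 LE?T → r5=0x63
[8] flags=1000 GE?F → skip
[9] flags=1000 LE?T → r4=0x79

EXEC = [1,2,7,9]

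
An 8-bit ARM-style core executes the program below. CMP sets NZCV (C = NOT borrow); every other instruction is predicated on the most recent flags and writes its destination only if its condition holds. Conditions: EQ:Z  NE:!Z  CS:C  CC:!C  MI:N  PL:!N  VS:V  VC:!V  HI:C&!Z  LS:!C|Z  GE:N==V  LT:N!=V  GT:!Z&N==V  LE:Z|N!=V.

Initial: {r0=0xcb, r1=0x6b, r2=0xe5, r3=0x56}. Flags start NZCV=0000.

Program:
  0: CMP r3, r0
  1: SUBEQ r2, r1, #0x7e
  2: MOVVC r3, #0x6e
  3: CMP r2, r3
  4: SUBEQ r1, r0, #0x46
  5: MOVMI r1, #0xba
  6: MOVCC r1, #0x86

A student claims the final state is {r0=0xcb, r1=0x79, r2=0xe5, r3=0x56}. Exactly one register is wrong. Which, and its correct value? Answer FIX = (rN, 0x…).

FIX = (r1, 0xba)

0: ✓ CMP  NZCV=1001
1: · SUBEQ
2: · MOVVC
3: ✓ CMP  NZCV=1010
4: · SUBEQ
5: ✓ MOVMI  r1←0xba
6: · MOVCC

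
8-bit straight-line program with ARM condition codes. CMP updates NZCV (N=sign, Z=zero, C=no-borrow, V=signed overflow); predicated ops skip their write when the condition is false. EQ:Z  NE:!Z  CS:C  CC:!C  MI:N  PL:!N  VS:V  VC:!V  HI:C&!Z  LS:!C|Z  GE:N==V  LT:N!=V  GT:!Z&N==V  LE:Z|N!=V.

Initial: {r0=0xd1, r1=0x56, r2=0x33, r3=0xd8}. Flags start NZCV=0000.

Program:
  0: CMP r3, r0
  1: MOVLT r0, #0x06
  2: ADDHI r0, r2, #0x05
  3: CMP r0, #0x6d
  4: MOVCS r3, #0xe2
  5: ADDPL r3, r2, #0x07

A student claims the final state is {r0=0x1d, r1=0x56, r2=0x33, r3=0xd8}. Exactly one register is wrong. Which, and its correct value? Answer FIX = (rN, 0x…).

FIX = (r0, 0x38)

0: ✓ CMP  NZCV=0010
1: · MOVLT
2: ✓ ADDHI  r0←0x38
3: ✓ CMP  NZCV=1000
4: · MOVCS
5: · ADDPL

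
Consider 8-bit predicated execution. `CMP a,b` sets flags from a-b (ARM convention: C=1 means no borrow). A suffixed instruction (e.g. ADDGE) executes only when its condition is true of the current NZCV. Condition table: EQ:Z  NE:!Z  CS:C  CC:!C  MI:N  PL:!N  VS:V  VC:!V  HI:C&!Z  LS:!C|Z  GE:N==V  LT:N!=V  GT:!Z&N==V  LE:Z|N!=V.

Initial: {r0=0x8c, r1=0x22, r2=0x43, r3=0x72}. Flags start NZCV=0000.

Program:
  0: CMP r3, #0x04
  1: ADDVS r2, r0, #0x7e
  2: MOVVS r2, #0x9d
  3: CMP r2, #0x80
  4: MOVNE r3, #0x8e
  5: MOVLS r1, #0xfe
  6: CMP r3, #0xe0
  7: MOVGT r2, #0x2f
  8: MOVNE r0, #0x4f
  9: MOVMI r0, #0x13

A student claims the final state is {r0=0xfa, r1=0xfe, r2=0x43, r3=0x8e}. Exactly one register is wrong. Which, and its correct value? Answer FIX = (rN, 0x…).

0: ✓ CMP  NZCV=0010
1: · ADDVS
2: · MOVVS
3: ✓ CMP  NZCV=1001
4: ✓ MOVNE  r3←0x8e
5: ✓ MOVLS  r1←0xfe
6: ✓ CMP  NZCV=1000
7: · MOVGT
8: ✓ MOVNE  r0←0x4f
9: ✓ MOVMI  r0←0x13

FIX = (r0, 0x13)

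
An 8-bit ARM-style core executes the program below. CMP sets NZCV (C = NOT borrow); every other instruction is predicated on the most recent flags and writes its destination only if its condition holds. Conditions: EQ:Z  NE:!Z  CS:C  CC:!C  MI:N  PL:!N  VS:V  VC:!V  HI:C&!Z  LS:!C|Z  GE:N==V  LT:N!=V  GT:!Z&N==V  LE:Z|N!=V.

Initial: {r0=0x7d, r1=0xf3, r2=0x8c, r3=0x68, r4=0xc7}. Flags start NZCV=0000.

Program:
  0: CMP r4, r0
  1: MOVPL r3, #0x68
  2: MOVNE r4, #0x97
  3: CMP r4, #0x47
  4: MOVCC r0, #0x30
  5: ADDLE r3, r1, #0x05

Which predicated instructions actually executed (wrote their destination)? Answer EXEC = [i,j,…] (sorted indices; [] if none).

EXEC = [1,2,5]

0: ✓ CMP  NZCV=0011
1: ✓ MOVPL  r3←0x68
2: ✓ MOVNE  r4←0x97
3: ✓ CMP  NZCV=0011
4: · MOVCC
5: ✓ ADDLE  r3←0xf8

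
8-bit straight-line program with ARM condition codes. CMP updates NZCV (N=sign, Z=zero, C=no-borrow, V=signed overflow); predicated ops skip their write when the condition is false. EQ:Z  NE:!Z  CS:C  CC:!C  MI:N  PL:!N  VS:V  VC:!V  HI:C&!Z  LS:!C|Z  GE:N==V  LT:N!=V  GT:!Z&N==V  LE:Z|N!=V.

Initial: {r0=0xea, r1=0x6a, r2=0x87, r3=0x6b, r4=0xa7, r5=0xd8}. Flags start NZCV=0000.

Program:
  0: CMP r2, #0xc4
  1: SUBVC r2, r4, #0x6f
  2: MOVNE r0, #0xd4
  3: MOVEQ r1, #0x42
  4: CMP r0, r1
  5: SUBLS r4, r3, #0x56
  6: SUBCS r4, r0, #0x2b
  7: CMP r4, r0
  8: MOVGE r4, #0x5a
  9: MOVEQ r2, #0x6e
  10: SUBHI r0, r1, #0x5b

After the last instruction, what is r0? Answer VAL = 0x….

VAL = 0xd4

0: ✓ CMP  NZCV=1000
1: ✓ SUBVC  r2←0x38
2: ✓ MOVNE  r0←0xd4
3: · MOVEQ
4: ✓ CMP  NZCV=0011
5: · SUBLS
6: ✓ SUBCS  r4←0xa9
7: ✓ CMP  NZCV=1000
8: · MOVGE
9: · MOVEQ
10: · SUBHI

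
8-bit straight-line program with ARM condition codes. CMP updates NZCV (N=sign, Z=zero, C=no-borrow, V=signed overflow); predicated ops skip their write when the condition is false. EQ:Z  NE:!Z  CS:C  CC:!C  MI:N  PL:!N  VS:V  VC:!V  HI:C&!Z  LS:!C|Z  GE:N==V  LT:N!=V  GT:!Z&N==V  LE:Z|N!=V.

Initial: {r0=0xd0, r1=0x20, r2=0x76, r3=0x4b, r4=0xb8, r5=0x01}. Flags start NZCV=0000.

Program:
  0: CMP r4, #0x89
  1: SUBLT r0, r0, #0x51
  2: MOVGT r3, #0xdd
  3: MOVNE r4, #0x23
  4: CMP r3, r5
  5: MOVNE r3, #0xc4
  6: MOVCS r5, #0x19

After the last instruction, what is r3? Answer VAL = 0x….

[0] flags=0010 → (cmp)
[1] flags=0010 LT?F → skip
[2] flags=0010 GT?T → r3=0xdd
[3] flags=0010 NE?T → r4=0x23
[4] flags=1010 → (cmp)
[5] flags=1010 NE?T → r3=0xc4
[6] flags=1010 CS?T → r5=0x19

VAL = 0xc4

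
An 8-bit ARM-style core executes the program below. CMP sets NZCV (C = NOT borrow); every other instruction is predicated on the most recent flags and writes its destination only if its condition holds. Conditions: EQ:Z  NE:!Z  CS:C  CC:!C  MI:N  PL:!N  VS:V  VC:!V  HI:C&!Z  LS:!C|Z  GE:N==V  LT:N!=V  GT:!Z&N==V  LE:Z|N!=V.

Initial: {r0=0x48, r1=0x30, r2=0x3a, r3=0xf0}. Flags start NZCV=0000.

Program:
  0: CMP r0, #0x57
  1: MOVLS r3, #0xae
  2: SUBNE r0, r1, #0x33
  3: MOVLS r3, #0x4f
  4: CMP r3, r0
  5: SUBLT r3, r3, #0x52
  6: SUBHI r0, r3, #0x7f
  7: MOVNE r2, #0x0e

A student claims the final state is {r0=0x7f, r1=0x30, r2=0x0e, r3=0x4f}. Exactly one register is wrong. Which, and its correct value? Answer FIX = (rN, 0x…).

0: ✓ CMP  NZCV=1000
1: ✓ MOVLS  r3←0xae
2: ✓ SUBNE  r0←0xfd
3: ✓ MOVLS  r3←0x4f
4: ✓ CMP  NZCV=0000
5: · SUBLT
6: · SUBHI
7: ✓ MOVNE  r2←0x0e

FIX = (r0, 0xfd)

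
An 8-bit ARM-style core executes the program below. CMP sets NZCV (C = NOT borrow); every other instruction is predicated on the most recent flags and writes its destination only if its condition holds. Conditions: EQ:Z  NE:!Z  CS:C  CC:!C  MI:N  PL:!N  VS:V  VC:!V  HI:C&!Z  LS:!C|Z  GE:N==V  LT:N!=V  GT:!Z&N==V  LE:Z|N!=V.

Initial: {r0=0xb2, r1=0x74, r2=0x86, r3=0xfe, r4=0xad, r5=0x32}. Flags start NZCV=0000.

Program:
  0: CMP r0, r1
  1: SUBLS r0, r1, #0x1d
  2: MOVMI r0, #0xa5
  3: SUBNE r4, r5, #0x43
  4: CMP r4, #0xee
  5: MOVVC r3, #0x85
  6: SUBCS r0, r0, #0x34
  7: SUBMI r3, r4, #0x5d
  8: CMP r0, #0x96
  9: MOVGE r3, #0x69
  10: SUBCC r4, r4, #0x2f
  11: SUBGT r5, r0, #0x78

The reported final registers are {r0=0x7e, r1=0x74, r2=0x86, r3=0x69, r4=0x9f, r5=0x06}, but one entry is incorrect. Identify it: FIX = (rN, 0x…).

0: ✓ CMP  NZCV=0011
1: · SUBLS
2: · MOVMI
3: ✓ SUBNE  r4←0xef
4: ✓ CMP  NZCV=0010
5: ✓ MOVVC  r3←0x85
6: ✓ SUBCS  r0←0x7e
7: · SUBMI
8: ✓ CMP  NZCV=1001
9: ✓ MOVGE  r3←0x69
10: ✓ SUBCC  r4←0xc0
11: ✓ SUBGT  r5←0x06

FIX = (r4, 0xc0)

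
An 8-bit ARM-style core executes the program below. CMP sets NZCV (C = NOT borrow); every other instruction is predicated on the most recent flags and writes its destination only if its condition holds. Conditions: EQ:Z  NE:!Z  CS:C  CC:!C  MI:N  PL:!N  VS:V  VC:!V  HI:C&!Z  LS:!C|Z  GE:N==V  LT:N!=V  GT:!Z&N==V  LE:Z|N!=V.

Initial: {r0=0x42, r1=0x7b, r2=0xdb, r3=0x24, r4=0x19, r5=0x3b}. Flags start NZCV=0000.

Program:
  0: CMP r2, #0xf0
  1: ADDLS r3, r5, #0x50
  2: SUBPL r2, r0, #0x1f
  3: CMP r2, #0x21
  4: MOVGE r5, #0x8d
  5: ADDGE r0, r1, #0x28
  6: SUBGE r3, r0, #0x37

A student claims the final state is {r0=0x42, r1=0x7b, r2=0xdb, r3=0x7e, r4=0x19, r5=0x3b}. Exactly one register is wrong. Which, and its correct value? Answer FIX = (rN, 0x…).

FIX = (r3, 0x8b)

0: ✓ CMP  NZCV=1000
1: ✓ ADDLS  r3←0x8b
2: · SUBPL
3: ✓ CMP  NZCV=1010
4: · MOVGE
5: · ADDGE
6: · SUBGE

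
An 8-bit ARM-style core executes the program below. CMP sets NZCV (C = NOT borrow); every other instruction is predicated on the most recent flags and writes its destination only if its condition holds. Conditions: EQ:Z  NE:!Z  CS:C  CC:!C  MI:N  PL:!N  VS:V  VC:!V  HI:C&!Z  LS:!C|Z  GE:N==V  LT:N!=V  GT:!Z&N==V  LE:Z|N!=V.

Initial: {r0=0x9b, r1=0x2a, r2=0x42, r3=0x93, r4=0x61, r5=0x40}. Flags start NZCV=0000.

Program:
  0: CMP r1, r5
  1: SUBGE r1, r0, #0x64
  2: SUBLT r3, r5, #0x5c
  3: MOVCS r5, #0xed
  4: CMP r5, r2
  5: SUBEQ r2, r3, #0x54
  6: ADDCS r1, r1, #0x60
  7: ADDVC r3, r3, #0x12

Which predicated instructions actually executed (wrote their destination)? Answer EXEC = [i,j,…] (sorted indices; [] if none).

0: ✓ CMP  NZCV=1000
1: · SUBGE
2: ✓ SUBLT  r3←0xe4
3: · MOVCS
4: ✓ CMP  NZCV=1000
5: · SUBEQ
6: · ADDCS
7: ✓ ADDVC  r3←0xf6

EXEC = [2,7]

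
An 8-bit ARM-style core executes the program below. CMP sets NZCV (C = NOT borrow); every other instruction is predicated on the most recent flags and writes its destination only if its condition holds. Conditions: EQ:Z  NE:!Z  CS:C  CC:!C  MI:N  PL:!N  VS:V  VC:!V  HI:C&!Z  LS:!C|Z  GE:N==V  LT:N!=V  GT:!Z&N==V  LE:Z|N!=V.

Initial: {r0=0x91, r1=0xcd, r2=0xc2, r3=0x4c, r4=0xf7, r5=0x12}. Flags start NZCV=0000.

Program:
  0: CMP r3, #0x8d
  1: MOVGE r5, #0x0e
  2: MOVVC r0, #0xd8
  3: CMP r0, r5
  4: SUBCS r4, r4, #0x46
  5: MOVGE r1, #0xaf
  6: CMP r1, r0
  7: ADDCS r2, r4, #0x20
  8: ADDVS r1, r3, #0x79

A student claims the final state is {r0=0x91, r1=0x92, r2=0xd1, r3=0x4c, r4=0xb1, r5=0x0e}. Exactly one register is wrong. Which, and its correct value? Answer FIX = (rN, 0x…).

0: ✓ CMP  NZCV=1001
1: ✓ MOVGE  r5←0x0e
2: · MOVVC
3: ✓ CMP  NZCV=1010
4: ✓ SUBCS  r4←0xb1
5: · MOVGE
6: ✓ CMP  NZCV=0010
7: ✓ ADDCS  r2←0xd1
8: · ADDVS

FIX = (r1, 0xcd)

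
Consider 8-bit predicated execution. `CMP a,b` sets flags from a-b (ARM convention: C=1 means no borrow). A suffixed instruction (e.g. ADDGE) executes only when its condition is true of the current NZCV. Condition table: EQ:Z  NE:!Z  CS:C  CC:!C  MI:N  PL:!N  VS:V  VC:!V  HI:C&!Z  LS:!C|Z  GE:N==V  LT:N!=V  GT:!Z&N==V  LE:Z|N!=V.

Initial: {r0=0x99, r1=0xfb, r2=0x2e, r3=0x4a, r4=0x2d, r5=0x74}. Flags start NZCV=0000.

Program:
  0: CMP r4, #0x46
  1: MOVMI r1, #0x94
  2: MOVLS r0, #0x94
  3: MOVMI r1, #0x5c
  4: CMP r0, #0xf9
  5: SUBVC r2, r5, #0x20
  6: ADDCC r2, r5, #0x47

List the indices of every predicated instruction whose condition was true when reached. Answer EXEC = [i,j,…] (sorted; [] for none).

EXEC = [1,2,3,5,6]

0: ✓ CMP  NZCV=1000
1: ✓ MOVMI  r1←0x94
2: ✓ MOVLS  r0←0x94
3: ✓ MOVMI  r1←0x5c
4: ✓ CMP  NZCV=1000
5: ✓ SUBVC  r2←0x54
6: ✓ ADDCC  r2←0xbb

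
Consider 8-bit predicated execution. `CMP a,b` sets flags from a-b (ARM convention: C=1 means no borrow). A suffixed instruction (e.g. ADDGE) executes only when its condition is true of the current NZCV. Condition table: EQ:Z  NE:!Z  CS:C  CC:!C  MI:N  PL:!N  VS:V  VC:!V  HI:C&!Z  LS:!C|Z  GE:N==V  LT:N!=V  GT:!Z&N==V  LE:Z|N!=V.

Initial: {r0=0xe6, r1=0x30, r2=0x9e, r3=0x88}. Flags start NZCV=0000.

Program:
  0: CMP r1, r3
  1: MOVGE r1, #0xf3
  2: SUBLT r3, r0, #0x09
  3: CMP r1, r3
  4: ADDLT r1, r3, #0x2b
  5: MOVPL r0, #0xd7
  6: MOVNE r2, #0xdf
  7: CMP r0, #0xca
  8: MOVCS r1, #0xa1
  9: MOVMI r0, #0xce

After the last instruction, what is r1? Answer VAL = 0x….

VAL = 0xa1

0: ✓ CMP  NZCV=1001
1: ✓ MOVGE  r1←0xf3
2: · SUBLT
3: ✓ CMP  NZCV=0010
4: · ADDLT
5: ✓ MOVPL  r0←0xd7
6: ✓ MOVNE  r2←0xdf
7: ✓ CMP  NZCV=0010
8: ✓ MOVCS  r1←0xa1
9: · MOVMI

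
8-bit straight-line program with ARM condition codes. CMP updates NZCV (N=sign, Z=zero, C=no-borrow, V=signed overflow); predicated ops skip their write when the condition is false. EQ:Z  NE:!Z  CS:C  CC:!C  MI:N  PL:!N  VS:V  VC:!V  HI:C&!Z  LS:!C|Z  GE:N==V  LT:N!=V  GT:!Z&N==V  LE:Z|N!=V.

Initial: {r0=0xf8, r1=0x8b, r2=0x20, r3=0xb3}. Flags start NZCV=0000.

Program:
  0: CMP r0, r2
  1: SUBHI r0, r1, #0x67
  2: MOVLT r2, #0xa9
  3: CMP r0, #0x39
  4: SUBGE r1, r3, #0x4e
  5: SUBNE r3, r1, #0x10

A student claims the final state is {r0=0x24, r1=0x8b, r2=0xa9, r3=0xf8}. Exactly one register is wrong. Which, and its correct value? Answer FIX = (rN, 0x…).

[0] flags=1010 → (cmp)
[1] flags=1010 HI?T → r0=0x24
[2] flags=1010 LT?T → r2=0xa9
[3] flags=1000 → (cmp)
[4] flags=1000 GE?F → skip
[5] flags=1000 NE?T → r3=0x7b

FIX = (r3, 0x7b)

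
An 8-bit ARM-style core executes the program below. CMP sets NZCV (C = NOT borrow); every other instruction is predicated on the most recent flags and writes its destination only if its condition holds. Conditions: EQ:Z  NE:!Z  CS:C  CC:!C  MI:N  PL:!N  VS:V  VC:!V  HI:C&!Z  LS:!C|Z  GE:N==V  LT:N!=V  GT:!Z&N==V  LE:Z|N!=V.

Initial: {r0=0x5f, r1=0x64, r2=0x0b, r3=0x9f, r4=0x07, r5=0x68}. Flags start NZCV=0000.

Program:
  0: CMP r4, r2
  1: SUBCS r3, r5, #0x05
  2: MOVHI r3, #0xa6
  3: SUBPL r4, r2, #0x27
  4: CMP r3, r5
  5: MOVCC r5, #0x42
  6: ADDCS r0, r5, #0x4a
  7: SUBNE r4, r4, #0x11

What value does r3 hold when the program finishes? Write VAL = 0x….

0: ✓ CMP  NZCV=1000
1: · SUBCS
2: · MOVHI
3: · SUBPL
4: ✓ CMP  NZCV=0011
5: · MOVCC
6: ✓ ADDCS  r0←0xb2
7: ✓ SUBNE  r4←0xf6

VAL = 0x9f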